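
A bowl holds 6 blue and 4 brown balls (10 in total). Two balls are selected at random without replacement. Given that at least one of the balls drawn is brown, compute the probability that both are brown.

1/5

P(both brown) = C(4,2)/C(10,2) = 2/15; P(at least one brown) = 1 − C(6,2)/C(10,2) = 2/3.
Since 'both brown' ⊆ 'at least one brown', P(both | at least one) = 2/15 / 2/3 = 1/5 ≈ 0.2000.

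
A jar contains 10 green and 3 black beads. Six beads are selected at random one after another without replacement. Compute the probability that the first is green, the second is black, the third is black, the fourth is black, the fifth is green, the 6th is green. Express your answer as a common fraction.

1/286

Multiply the conditional probability of each draw in order, without replacement, so each draw removes one from its color and from the total.
P = (10/13) · (3/12) · (2/11) · (1/10) · (9/9) · (8/8) = 1/286 ≈ 0.0035.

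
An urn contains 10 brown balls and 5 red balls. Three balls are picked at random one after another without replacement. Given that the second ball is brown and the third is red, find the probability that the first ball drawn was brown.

P(first=brown and the second ball is brown and the third is red) = (10/15)·(9/14)·(5/13) = 15/91.
P(E) = Σ over first color = 15/91 + 20/273 = 5/21.
By Bayes, P(first=brown | E) = 15/91 / 5/21 = 9/13 ≈ 0.6923.

9/13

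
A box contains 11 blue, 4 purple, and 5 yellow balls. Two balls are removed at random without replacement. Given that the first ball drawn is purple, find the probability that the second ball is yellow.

After removing 1 purple, the box has 5 yellow out of 19 remaining.
P(second is yellow | given) = 5/19 ≈ 0.2632.

5/19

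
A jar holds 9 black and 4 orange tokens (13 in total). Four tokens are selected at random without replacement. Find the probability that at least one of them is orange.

Use the complement: P(at least one orange) = 1 − P(no orange).
P(none) = C(9,4)/C(13,4) = 126/715.
So P = 1 − 126/715 = 589/715 ≈ 0.8238.

589/715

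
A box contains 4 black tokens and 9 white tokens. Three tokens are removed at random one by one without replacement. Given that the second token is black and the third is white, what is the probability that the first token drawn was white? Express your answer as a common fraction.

P(first=white and the second token is black and the third is white) = (9/13)·(4/12)·(8/11) = 24/143.
P(E) = Σ over first color = 9/143 + 24/143 = 3/13.
By Bayes, P(first=white | E) = 24/143 / 3/13 = 8/11 ≈ 0.7273.

8/11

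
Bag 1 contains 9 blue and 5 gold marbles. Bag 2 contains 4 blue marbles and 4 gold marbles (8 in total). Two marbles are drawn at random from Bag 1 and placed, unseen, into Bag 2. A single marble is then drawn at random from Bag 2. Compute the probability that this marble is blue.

37/70

Condition on how many of the transferred marbles are blue (from Bag 1: 9 blue of 14; then Bag 2 has 10 total).
  0 blue: C(9,0)C(5,2)/C(14,2) = 10/91; then P = 4/10
  1 blue: C(9,1)C(5,1)/C(14,2) = 45/91; then P = 5/10
  2 blue: C(9,2)C(5,0)/C(14,2) = 36/91; then P = 6/10
P(blue from Bag 2) = 37/70 ≈ 0.5286.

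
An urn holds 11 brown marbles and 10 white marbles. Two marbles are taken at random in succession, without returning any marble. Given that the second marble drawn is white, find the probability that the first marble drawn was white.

P(first=white and the second marble drawn is white) = (10/21)·(9/20) = 3/14.
P(the second marble drawn is white) = Σ over first color = 11/42 + 3/14 = 10/21.
By Bayes, P(first=white | the second marble drawn is white) = 3/14 / 10/21 = 9/20 ≈ 0.4500.

9/20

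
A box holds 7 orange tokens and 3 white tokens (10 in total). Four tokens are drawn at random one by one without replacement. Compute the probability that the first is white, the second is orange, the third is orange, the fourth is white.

Multiply the conditional probability of each draw in order, without replacement, so each draw removes one from its color and from the total.
P = (3/10) · (7/9) · (6/8) · (2/7) = 1/20 ≈ 0.0500.

1/20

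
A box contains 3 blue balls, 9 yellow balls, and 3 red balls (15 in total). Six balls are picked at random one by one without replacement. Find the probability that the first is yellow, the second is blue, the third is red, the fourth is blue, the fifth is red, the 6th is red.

9/100100

Multiply the conditional probability of each draw in order, without replacement, so each draw removes one from its color and from the total.
P = (9/15) · (3/14) · (3/13) · (2/12) · (2/11) · (1/10) = 9/100100 ≈ 0.0001.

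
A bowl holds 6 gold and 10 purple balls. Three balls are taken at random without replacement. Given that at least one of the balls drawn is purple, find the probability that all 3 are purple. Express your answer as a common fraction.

2/9

P(all 3 purple) = C(10,3)/C(16,3) = 3/14; P(at least one purple) = 1 − C(6,3)/C(16,3) = 27/28.
Since 'all 3 purple' ⊆ 'at least one purple', P(all 3 | at least one) = 3/14 / 27/28 = 2/9 ≈ 0.2222.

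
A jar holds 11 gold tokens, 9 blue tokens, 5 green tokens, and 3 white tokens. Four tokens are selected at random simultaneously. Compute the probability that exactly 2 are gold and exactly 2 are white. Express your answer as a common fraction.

11/1365

Unordered draws without replacement: count favorable combinations over C(28,4).
Favorable = C(11,2) · C(9,0) · C(5,0) · C(3,2) = 165; total = C(28,4) = 20475.
P = 165/20475 = 11/1365 ≈ 0.0081.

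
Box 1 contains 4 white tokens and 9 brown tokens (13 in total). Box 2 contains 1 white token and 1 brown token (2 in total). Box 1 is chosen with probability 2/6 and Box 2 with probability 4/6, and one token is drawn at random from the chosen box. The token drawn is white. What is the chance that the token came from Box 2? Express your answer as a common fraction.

P(white | Box 1) = 4/13; P(white | Box 2) = 1/2.
P(white) = 1/3·4/13 + 2/3·1/2 = 17/39.
By Bayes' rule, P(Box 2 | white) = 1/3 / 17/39 = 13/17 ≈ 0.7647.

13/17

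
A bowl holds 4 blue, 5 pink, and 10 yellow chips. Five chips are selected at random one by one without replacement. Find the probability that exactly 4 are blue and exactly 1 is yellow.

Unordered draws without replacement: count favorable combinations over C(19,5).
Favorable = C(4,4) · C(5,0) · C(10,1) = 10; total = C(19,5) = 11628.
P = 10/11628 = 5/5814 ≈ 0.0009.

5/5814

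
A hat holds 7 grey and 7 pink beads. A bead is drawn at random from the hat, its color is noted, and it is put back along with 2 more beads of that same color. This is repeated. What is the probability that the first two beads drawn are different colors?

7/16

Either pink then grey, or grey then pink; after the first draw the total is 16.
P = (7/14)·(7/16) + (7/14)·(7/16) = 7/16 ≈ 0.4375.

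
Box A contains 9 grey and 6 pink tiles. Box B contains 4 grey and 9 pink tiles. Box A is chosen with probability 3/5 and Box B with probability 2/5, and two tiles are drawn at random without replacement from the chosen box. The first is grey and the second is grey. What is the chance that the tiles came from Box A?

234/269

P(E | Box A) = 12/35; P(E | Box B) = 1/13.
P(E) = 3/5·12/35 + 2/5·1/13 = 538/2275.
By Bayes' rule, P(Box A | E) = 36/175 / 538/2275 = 234/269 ≈ 0.8699.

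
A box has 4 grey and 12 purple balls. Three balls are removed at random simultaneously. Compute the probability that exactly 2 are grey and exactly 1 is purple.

Unordered draws without replacement: count favorable combinations over C(16,3).
Favorable = C(4,2) · C(12,1) = 72; total = C(16,3) = 560.
P = 72/560 = 9/70 ≈ 0.1286.

9/70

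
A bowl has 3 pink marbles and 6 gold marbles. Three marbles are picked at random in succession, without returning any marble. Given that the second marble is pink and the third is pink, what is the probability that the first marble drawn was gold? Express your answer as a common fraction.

6/7

P(first=gold and the second marble is pink and the third is pink) = (6/9)·(3/8)·(2/7) = 1/14.
P(E) = Σ over first color = 1/84 + 1/14 = 1/12.
By Bayes, P(first=gold | E) = 1/14 / 1/12 = 6/7 ≈ 0.8571.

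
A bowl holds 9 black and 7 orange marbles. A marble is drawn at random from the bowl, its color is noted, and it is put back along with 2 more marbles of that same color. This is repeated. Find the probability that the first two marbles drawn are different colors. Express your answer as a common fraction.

Either black then orange, or orange then black; after the first draw the total is 18.
P = (9/16)·(7/18) + (7/16)·(9/18) = 7/16 ≈ 0.4375.

7/16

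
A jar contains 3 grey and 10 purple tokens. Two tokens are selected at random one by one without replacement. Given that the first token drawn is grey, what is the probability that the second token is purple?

After removing 1 grey, the jar has 10 purple out of 12 remaining.
P(second is purple | given) = 10/12 = 5/6 ≈ 0.8333.

5/6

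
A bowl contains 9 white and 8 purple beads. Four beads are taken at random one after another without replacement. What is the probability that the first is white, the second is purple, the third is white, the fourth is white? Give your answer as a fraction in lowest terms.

6/85

Multiply the conditional probability of each draw in order, without replacement, so each draw removes one from its color and from the total.
P = (9/17) · (8/16) · (8/15) · (7/14) = 6/85 ≈ 0.0706.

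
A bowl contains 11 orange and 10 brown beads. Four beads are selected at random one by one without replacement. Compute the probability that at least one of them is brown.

377/399

Use the complement: P(at least one brown) = 1 − P(no brown).
P(none) = C(11,4)/C(21,4) = 330/5985.
So P = 1 − 330/5985 = 377/399 ≈ 0.9449.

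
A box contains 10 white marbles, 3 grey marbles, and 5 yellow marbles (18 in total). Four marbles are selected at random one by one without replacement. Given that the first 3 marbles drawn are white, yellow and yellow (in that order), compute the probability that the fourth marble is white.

After removing 1 white, 2 yellow, the box has 9 white out of 15 remaining.
P(fourth is white | given) = 9/15 = 3/5 ≈ 0.6000.

3/5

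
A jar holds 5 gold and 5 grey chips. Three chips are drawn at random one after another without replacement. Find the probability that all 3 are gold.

1/12

Unordered draws without replacement: count favorable combinations over C(10,3).
Favorable = C(5,3) · C(5,0) = 10; total = C(10,3) = 120.
P = 10/120 = 1/12 ≈ 0.0833.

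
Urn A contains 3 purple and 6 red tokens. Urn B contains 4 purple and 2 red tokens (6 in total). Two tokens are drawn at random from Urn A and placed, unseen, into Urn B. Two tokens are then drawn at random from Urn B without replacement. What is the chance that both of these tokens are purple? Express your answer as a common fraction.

Condition on how many of the transferred tokens are purple (from Urn A: 3 purple of 9; then Urn B has 8 total).
  0 purple: C(3,0)C(6,2)/C(9,2) = 5/12; then P = C(4,2)/C(8,2) = 3/14
  1 purple: C(3,1)C(6,1)/C(9,2) = 1/2; then P = C(5,2)/C(8,2) = 5/14
  2 purple: C(3,2)C(6,0)/C(9,2) = 1/12; then P = C(6,2)/C(8,2) = 15/28
P(both purple) = 5/16 ≈ 0.3125.

5/16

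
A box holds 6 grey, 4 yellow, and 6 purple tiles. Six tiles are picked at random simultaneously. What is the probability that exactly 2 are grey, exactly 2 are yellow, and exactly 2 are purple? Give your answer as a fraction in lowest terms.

675/4004

Unordered draws without replacement: count favorable combinations over C(16,6).
Favorable = C(6,2) · C(4,2) · C(6,2) = 1350; total = C(16,6) = 8008.
P = 1350/8008 = 675/4004 ≈ 0.1686.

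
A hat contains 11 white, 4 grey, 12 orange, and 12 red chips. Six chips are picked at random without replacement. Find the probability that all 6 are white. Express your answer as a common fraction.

Unordered draws without replacement: count favorable combinations over C(39,6).
Favorable = C(11,6) · C(4,0) · C(12,0) · C(12,0) = 462; total = C(39,6) = 3262623.
P = 462/3262623 = 22/155363 ≈ 0.0001.

22/155363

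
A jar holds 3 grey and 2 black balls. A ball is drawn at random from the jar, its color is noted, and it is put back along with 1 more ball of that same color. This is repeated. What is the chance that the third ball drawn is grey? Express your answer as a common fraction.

3/5

Sum over the four possibilities for the first two draws (grey/not-grey each), tracking how the grey count and total change by +1 per draw.
P(third is grey) = 3/5 ≈ 0.6000. (In a Pólya urn every draw has the same marginal probability 3/5.)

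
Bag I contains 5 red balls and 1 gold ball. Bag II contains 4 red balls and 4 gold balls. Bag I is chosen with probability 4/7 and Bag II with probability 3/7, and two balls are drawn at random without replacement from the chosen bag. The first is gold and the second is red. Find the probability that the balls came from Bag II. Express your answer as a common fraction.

P(E | Bag I) = 1/6; P(E | Bag II) = 2/7.
P(E) = 4/7·1/6 + 3/7·2/7 = 32/147.
By Bayes' rule, P(Bag II | E) = 6/49 / 32/147 = 9/16 ≈ 0.5625.

9/16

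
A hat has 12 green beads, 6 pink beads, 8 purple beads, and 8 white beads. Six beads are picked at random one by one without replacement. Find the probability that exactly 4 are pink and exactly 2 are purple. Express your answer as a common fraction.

Unordered draws without replacement: count favorable combinations over C(34,6).
Favorable = C(12,0) · C(6,4) · C(8,2) · C(8,0) = 420; total = C(34,6) = 1344904.
P = 420/1344904 = 105/336226 ≈ 0.0003.

105/336226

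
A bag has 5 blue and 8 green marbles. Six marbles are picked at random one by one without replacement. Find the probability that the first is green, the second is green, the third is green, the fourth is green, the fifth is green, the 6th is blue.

35/1287

Multiply the conditional probability of each draw in order, without replacement, so each draw removes one from its color and from the total.
P = (8/13) · (7/12) · (6/11) · (5/10) · (4/9) · (5/8) = 35/1287 ≈ 0.0272.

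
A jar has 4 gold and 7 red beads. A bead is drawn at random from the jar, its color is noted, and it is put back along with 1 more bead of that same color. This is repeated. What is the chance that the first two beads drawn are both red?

14/33

After a red draw the jar holds 8 red out of 12.
P = (7/11)·(8/12) = 14/33 ≈ 0.4242.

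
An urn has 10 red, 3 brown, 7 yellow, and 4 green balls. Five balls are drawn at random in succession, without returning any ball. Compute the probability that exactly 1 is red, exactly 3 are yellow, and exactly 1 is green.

Unordered draws without replacement: count favorable combinations over C(24,5).
Favorable = C(10,1) · C(3,0) · C(7,3) · C(4,1) = 1400; total = C(24,5) = 42504.
P = 1400/42504 = 25/759 ≈ 0.0329.

25/759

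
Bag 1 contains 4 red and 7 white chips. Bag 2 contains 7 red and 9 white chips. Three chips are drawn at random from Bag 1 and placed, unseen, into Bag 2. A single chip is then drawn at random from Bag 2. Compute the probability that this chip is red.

Condition on how many of the transferred chips are red (from Bag 1: 4 red of 11; then Bag 2 has 19 total).
  0 red: C(4,0)C(7,3)/C(11,3) = 7/33; then P = 7/19
  1 red: C(4,1)C(7,2)/C(11,3) = 28/55; then P = 8/19
  2 red: C(4,2)C(7,1)/C(11,3) = 14/55; then P = 9/19
  3 red: C(4,3)C(7,0)/C(11,3) = 4/165; then P = 10/19
P(red from Bag 2) = 89/209 ≈ 0.4258.

89/209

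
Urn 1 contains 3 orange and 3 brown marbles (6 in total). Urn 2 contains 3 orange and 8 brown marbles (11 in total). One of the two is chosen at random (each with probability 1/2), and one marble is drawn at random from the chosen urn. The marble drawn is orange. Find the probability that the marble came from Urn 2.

6/17

P(orange | Urn 1) = 1/2; P(orange | Urn 2) = 3/11.
P(orange) = 1/2·1/2 + 1/2·3/11 = 17/44.
By Bayes' rule, P(Urn 2 | orange) = 3/22 / 17/44 = 6/17 ≈ 0.3529.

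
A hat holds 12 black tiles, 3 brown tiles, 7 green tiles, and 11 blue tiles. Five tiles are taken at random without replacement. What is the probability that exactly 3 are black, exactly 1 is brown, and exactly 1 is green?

Unordered draws without replacement: count favorable combinations over C(33,5).
Favorable = C(12,3) · C(3,1) · C(7,1) · C(11,0) = 4620; total = C(33,5) = 237336.
P = 4620/237336 = 35/1798 ≈ 0.0195.

35/1798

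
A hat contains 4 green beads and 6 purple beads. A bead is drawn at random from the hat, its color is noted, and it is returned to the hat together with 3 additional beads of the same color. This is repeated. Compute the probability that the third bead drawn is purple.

3/5

Sum over the four possibilities for the first two draws (purple/not-purple each), tracking how the purple count and total change by +3 per draw.
P(third is purple) = 3/5 ≈ 0.6000. (In a Pólya urn every draw has the same marginal probability 6/10.)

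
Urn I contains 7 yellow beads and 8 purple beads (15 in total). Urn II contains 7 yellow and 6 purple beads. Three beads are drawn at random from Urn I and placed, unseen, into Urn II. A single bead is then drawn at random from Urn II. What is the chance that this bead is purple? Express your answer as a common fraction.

Condition on how many of the transferred beads are purple (from Urn I: 8 purple of 15; then Urn II has 16 total).
  0 purple: C(8,0)C(7,3)/C(15,3) = 1/13; then P = 6/16
  1 purple: C(8,1)C(7,2)/C(15,3) = 24/65; then P = 7/16
  2 purple: C(8,2)C(7,1)/C(15,3) = 28/65; then P = 8/16
  3 purple: C(8,3)C(7,0)/C(15,3) = 8/65; then P = 9/16
P(purple from Urn II) = 19/40 ≈ 0.4750.

19/40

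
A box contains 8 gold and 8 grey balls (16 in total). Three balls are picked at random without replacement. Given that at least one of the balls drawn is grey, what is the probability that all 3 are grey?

P(all 3 grey) = C(8,3)/C(16,3) = 1/10; P(at least one grey) = 1 − C(8,3)/C(16,3) = 9/10.
Since 'all 3 grey' ⊆ 'at least one grey', P(all 3 | at least one) = 1/10 / 9/10 = 1/9 ≈ 0.1111.

1/9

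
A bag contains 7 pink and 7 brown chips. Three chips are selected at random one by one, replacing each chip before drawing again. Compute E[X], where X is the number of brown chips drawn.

3/2

By linearity of expectation, E[X] = Σ P(draw i is brown); each independent draw has P(brown) = 7/14.
E[X] = 3 · 7/14 = 3/2 ≈ 1.5000.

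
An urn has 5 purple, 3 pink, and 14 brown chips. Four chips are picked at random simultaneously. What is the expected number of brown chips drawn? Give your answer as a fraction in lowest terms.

28/11

By linearity of expectation, E[X] = Σ P(draw i is brown); by symmetry each draw (even without replacement) has P(brown) = 14/22.
E[X] = 4 · 14/22 = 28/11 ≈ 2.5455.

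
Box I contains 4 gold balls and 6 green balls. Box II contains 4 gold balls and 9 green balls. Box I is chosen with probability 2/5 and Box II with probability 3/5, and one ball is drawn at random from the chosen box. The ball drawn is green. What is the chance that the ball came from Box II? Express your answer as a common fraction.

45/71

P(green | Box I) = 3/5; P(green | Box II) = 9/13.
P(green) = 2/5·3/5 + 3/5·9/13 = 213/325.
By Bayes' rule, P(Box II | green) = 27/65 / 213/325 = 45/71 ≈ 0.6338.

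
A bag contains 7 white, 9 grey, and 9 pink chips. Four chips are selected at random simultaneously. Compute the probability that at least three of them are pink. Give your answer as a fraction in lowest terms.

Sum the hypergeometric tail for j = 3,…,4 pink chips.
Favorable = C(9,3)·C(16,1) + C(9,4)·C(16,0) = 1470; total = C(25,4) = 12650.
P = 1470/12650 = 147/1265 ≈ 0.1162.

147/1265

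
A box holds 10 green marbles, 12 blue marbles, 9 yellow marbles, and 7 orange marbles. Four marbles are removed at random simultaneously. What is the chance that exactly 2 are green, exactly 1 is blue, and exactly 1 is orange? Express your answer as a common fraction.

Unordered draws without replacement: count favorable combinations over C(38,4).
Favorable = C(10,2) · C(12,1) · C(9,0) · C(7,1) = 3780; total = C(38,4) = 73815.
P = 3780/73815 = 36/703 ≈ 0.0512.

36/703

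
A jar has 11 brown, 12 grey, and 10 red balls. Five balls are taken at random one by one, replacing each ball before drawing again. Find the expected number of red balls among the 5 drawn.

By linearity of expectation, E[X] = Σ P(draw i is red); each independent draw has P(red) = 10/33.
E[X] = 5 · 10/33 = 50/33 ≈ 1.5152.

50/33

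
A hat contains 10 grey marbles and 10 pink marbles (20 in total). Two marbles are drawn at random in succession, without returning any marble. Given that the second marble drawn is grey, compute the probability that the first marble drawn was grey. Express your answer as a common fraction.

9/19

P(first=grey and the second marble drawn is grey) = (10/20)·(9/19) = 9/38.
P(the second marble drawn is grey) = Σ over first color = 9/38 + 5/19 = 1/2.
By Bayes, P(first=grey | the second marble drawn is grey) = 9/38 / 1/2 = 9/19 ≈ 0.4737.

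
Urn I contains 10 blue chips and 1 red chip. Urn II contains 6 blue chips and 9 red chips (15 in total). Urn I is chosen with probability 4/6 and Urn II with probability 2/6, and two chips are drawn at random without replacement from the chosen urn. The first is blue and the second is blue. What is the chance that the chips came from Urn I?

126/137

P(E | Urn I) = 9/11; P(E | Urn II) = 1/7.
P(E) = 2/3·9/11 + 1/3·1/7 = 137/231.
By Bayes' rule, P(Urn I | E) = 6/11 / 137/231 = 126/137 ≈ 0.9197.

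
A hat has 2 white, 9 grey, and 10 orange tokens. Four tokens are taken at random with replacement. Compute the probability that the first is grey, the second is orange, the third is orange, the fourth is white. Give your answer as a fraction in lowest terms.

Multiply the conditional probability of each draw in order, with replacement (the composition resets each draw).
P = (9/21) · (10/21) · (10/21) · (2/21) = 200/21609 ≈ 0.0093.

200/21609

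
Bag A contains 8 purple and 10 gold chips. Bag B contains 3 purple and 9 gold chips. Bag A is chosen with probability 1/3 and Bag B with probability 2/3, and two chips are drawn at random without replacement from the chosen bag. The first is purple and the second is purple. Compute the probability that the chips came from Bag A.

P(E | Bag A) = 28/153; P(E | Bag B) = 1/22.
P(E) = 1/3·28/153 + 2/3·1/22 = 461/5049.
By Bayes' rule, P(Bag A | E) = 28/459 / 461/5049 = 308/461 ≈ 0.6681.

308/461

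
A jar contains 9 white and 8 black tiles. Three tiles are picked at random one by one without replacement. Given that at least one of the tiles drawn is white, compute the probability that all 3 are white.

7/52

P(all 3 white) = C(9,3)/C(17,3) = 21/170; P(at least one white) = 1 − C(8,3)/C(17,3) = 78/85.
Since 'all 3 white' ⊆ 'at least one white', P(all 3 | at least one) = 21/170 / 78/85 = 7/52 ≈ 0.1346.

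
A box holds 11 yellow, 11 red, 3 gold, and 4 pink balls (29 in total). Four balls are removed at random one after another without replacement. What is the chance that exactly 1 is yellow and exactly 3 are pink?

Unordered draws without replacement: count favorable combinations over C(29,4).
Favorable = C(11,1) · C(11,0) · C(3,0) · C(4,3) = 44; total = C(29,4) = 23751.
P = 44/23751 = 44/23751 ≈ 0.0019.

44/23751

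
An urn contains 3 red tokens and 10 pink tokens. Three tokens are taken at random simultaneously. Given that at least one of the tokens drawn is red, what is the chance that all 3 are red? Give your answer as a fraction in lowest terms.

P(all 3 red) = C(3,3)/C(13,3) = 1/286; P(at least one red) = 1 − C(10,3)/C(13,3) = 83/143.
Since 'all 3 red' ⊆ 'at least one red', P(all 3 | at least one) = 1/286 / 83/143 = 1/166 ≈ 0.0060.

1/166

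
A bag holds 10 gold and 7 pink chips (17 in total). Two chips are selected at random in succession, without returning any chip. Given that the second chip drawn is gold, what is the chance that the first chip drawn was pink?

P(first=pink and the second chip drawn is gold) = (7/17)·(10/16) = 35/136.
P(the second chip drawn is gold) = Σ over first color = 45/136 + 35/136 = 10/17.
By Bayes, P(first=pink | the second chip drawn is gold) = 35/136 / 10/17 = 7/16 ≈ 0.4375.

7/16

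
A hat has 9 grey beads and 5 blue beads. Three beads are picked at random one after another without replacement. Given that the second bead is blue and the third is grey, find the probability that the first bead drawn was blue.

P(first=blue and the second bead is blue and the third is grey) = (5/14)·(4/13)·(9/12) = 15/182.
P(E) = Σ over first color = 15/91 + 15/182 = 45/182.
By Bayes, P(first=blue | E) = 15/182 / 45/182 = 1/3 ≈ 0.3333.

1/3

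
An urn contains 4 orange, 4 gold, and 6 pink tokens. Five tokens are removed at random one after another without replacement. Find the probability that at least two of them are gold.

5/11

Sum the hypergeometric tail for j = 2,…,4 gold tokens.
Favorable = C(4,2)·C(10,3) + C(4,3)·C(10,2) + C(4,4)·C(10,1) = 910; total = C(14,5) = 2002.
P = 910/2002 = 5/11 ≈ 0.4545.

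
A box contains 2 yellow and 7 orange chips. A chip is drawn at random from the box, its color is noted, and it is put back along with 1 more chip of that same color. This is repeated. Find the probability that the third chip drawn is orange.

7/9

Sum over the four possibilities for the first two draws (orange/not-orange each), tracking how the orange count and total change by +1 per draw.
P(third is orange) = 7/9 ≈ 0.7778. (In a Pólya urn every draw has the same marginal probability 7/9.)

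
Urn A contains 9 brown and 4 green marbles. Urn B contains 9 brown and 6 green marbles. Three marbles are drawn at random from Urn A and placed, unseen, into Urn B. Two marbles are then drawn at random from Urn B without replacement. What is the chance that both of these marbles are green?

30/221

Condition on how many of the transferred marbles are green (from Urn A: 4 green of 13; then Urn B has 18 total).
  0 green: C(4,0)C(9,3)/C(13,3) = 42/143; then P = C(6,2)/C(18,2) = 5/51
  1 green: C(4,1)C(9,2)/C(13,3) = 72/143; then P = C(7,2)/C(18,2) = 7/51
  2 green: C(4,2)C(9,1)/C(13,3) = 27/143; then P = C(8,2)/C(18,2) = 28/153
  3 green: C(4,3)C(9,0)/C(13,3) = 2/143; then P = C(9,2)/C(18,2) = 4/17
P(both green) = 30/221 ≈ 0.1357.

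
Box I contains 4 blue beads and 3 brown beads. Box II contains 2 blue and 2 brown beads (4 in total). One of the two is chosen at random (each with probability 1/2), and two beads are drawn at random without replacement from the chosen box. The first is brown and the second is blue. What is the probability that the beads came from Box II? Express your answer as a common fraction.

P(E | Box I) = 2/7; P(E | Box II) = 1/3.
P(E) = 1/2·2/7 + 1/2·1/3 = 13/42.
By Bayes' rule, P(Box II | E) = 1/6 / 13/42 = 7/13 ≈ 0.5385.

7/13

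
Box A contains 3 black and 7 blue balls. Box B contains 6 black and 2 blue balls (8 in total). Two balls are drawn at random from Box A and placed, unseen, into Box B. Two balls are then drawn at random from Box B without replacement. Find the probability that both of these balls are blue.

64/675

Condition on how many of the transferred balls are blue (from Box A: 7 blue of 10; then Box B has 10 total).
  0 blue: C(7,0)C(3,2)/C(10,2) = 1/15; then P = C(2,2)/C(10,2) = 1/45
  1 blue: C(7,1)C(3,1)/C(10,2) = 7/15; then P = C(3,2)/C(10,2) = 1/15
  2 blue: C(7,2)C(3,0)/C(10,2) = 7/15; then P = C(4,2)/C(10,2) = 2/15
P(both blue) = 64/675 ≈ 0.0948.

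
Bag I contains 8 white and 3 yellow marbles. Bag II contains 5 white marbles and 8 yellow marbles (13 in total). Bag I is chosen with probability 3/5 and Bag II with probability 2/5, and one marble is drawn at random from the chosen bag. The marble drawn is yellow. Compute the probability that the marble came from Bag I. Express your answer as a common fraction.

117/293

P(yellow | Bag I) = 3/11; P(yellow | Bag II) = 8/13.
P(yellow) = 3/5·3/11 + 2/5·8/13 = 293/715.
By Bayes' rule, P(Bag I | yellow) = 9/55 / 293/715 = 117/293 ≈ 0.3993.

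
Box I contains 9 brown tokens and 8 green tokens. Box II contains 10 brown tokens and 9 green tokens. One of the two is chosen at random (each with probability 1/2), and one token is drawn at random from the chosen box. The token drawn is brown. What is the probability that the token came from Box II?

P(brown | Box I) = 9/17; P(brown | Box II) = 10/19.
P(brown) = 1/2·9/17 + 1/2·10/19 = 341/646.
By Bayes' rule, P(Box II | brown) = 5/19 / 341/646 = 170/341 ≈ 0.4985.

170/341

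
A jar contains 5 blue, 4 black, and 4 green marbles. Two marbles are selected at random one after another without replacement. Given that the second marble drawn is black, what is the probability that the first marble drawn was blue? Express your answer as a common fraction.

P(first=blue and the second marble drawn is black) = (5/13)·(4/12) = 5/39.
P(the second marble drawn is black) = Σ over first color = 5/39 + 1/13 + 4/39 = 4/13.
By Bayes, P(first=blue | the second marble drawn is black) = 5/39 / 4/13 = 5/12 ≈ 0.4167.

5/12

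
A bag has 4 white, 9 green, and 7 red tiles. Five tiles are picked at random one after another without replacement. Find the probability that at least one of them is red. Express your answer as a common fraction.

Use the complement: P(at least one red) = 1 − P(no red).
P(none) = C(13,5)/C(20,5) = 1287/15504.
So P = 1 − 1287/15504 = 4739/5168 ≈ 0.9170.

4739/5168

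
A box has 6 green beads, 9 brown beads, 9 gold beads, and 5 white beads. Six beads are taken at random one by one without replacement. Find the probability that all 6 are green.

Unordered draws without replacement: count favorable combinations over C(29,6).
Favorable = C(6,6) · C(9,0) · C(9,0) · C(5,0) = 1; total = C(29,6) = 475020.
P = 1/475020 = 1/475020 ≈ 0.0000.

1/475020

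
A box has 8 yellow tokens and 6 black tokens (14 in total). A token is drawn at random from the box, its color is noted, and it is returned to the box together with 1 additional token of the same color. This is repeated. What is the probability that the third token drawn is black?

3/7

Sum over the four possibilities for the first two draws (black/not-black each), tracking how the black count and total change by +1 per draw.
P(third is black) = 3/7 ≈ 0.4286. (In a Pólya urn every draw has the same marginal probability 6/14.)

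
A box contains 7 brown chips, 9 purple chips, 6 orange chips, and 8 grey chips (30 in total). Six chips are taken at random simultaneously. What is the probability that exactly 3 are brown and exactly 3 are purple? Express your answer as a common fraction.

Unordered draws without replacement: count favorable combinations over C(30,6).
Favorable = C(7,3) · C(9,3) · C(6,0) · C(8,0) = 2940; total = C(30,6) = 593775.
P = 2940/593775 = 28/5655 ≈ 0.0050.

28/5655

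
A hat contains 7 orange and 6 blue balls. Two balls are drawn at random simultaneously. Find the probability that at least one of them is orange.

Use the complement: P(at least one orange) = 1 − P(no orange).
P(none) = C(6,2)/C(13,2) = 15/78.
So P = 1 − 15/78 = 21/26 ≈ 0.8077.

21/26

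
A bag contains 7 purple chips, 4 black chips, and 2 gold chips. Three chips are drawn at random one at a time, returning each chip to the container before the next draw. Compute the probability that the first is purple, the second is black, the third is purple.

196/2197

Multiply the conditional probability of each draw in order, with replacement (the composition resets each draw).
P = (7/13) · (4/13) · (7/13) = 196/2197 ≈ 0.0892.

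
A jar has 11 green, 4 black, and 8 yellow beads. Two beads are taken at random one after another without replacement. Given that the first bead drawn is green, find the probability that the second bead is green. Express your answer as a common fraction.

After removing 1 green, the jar has 10 green out of 22 remaining.
P(second is green | given) = 10/22 = 5/11 ≈ 0.4545.

5/11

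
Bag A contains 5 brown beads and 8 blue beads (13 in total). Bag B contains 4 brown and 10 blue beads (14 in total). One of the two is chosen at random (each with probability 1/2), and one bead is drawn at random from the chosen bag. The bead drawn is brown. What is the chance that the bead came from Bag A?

P(brown | Bag A) = 5/13; P(brown | Bag B) = 2/7.
P(brown) = 1/2·5/13 + 1/2·2/7 = 61/182.
By Bayes' rule, P(Bag A | brown) = 5/26 / 61/182 = 35/61 ≈ 0.5738.

35/61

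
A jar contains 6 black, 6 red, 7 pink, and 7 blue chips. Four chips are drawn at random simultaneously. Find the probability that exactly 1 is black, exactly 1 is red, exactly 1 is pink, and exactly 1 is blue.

Unordered draws without replacement: count favorable combinations over C(26,4).
Favorable = C(6,1) · C(6,1) · C(7,1) · C(7,1) = 1764; total = C(26,4) = 14950.
P = 1764/14950 = 882/7475 ≈ 0.1180.

882/7475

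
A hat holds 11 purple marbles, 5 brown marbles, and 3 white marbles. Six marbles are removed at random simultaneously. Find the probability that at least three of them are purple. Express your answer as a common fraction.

539/646

Sum the hypergeometric tail for j = 3,…,6 purple marbles.
Favorable = C(11,3)·C(8,3) + C(11,4)·C(8,2) + C(11,5)·C(8,1) + C(11,6)·C(8,0) = 22638; total = C(19,6) = 27132.
P = 22638/27132 = 539/646 ≈ 0.8344.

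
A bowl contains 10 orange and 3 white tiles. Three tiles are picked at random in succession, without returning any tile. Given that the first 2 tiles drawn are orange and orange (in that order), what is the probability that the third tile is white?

After removing 2 orange, the bowl has 3 white out of 11 remaining.
P(third is white | given) = 3/11 ≈ 0.2727.

3/11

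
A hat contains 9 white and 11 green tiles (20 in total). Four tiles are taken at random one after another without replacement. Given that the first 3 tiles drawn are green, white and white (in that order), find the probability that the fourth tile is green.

After removing 2 white, 1 green, the hat has 10 green out of 17 remaining.
P(fourth is green | given) = 10/17 ≈ 0.5882.

10/17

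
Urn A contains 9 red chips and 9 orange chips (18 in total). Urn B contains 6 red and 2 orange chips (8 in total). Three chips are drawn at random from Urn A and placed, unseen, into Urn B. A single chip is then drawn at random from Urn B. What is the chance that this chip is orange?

Condition on how many of the transferred chips are orange (from Urn A: 9 orange of 18; then Urn B has 11 total).
  0 orange: C(9,0)C(9,3)/C(18,3) = 7/68; then P = 2/11
  1 orange: C(9,1)C(9,2)/C(18,3) = 27/68; then P = 3/11
  2 orange: C(9,2)C(9,1)/C(18,3) = 27/68; then P = 4/11
  3 orange: C(9,3)C(9,0)/C(18,3) = 7/68; then P = 5/11
P(orange from Urn B) = 7/22 ≈ 0.3182.

7/22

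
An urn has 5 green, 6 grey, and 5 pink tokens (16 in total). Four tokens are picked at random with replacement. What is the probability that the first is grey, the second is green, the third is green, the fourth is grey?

Multiply the conditional probability of each draw in order, with replacement (the composition resets each draw).
P = (6/16) · (5/16) · (5/16) · (6/16) = 225/16384 ≈ 0.0137.

225/16384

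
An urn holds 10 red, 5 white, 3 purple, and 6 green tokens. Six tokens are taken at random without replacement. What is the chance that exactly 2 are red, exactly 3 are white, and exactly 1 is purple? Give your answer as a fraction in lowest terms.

Unordered draws without replacement: count favorable combinations over C(24,6).
Favorable = C(10,2) · C(5,3) · C(3,1) · C(6,0) = 1350; total = C(24,6) = 134596.
P = 1350/134596 = 675/67298 ≈ 0.0100.

675/67298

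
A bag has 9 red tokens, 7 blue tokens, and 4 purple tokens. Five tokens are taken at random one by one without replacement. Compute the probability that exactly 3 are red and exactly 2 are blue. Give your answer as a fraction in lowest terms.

147/1292

Unordered draws without replacement: count favorable combinations over C(20,5).
Favorable = C(9,3) · C(7,2) · C(4,0) = 1764; total = C(20,5) = 15504.
P = 1764/15504 = 147/1292 ≈ 0.1138.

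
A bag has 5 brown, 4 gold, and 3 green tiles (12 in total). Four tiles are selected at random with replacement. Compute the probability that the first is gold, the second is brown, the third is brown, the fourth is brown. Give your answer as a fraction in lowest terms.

125/5184

Multiply the conditional probability of each draw in order, with replacement (the composition resets each draw).
P = (4/12) · (5/12) · (5/12) · (5/12) = 125/5184 ≈ 0.0241.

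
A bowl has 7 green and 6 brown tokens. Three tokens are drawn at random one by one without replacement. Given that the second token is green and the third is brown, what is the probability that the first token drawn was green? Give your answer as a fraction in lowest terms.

6/11

P(first=green and the second token is green and the third is brown) = (7/13)·(6/12)·(6/11) = 21/143.
P(E) = Σ over first color = 21/143 + 35/286 = 7/26.
By Bayes, P(first=green | E) = 21/143 / 7/26 = 6/11 ≈ 0.5455.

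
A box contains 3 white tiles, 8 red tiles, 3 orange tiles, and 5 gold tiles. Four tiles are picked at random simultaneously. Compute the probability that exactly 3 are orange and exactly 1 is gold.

5/3876

Unordered draws without replacement: count favorable combinations over C(19,4).
Favorable = C(3,0) · C(8,0) · C(3,3) · C(5,1) = 5; total = C(19,4) = 3876.
P = 5/3876 = 5/3876 ≈ 0.0013.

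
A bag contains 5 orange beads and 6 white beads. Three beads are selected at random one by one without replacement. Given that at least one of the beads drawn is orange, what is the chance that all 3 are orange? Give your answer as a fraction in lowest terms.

2/29

P(all 3 orange) = C(5,3)/C(11,3) = 2/33; P(at least one orange) = 1 − C(6,3)/C(11,3) = 29/33.
Since 'all 3 orange' ⊆ 'at least one orange', P(all 3 | at least one) = 2/33 / 29/33 = 2/29 ≈ 0.0690.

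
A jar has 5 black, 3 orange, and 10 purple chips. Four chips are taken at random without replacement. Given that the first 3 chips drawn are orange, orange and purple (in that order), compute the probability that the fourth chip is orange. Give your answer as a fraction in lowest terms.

1/15

After removing 2 orange, 1 purple, the jar has 1 orange out of 15 remaining.
P(fourth is orange | given) = 1/15 ≈ 0.0667.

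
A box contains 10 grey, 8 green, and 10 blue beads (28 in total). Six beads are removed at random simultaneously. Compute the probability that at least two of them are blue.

3244/4485

Sum the hypergeometric tail for j = 2,…,6 blue beads.
Favorable = C(10,2)·C(18,4) + C(10,3)·C(18,3) + C(10,4)·C(18,2) + C(10,5)·C(18,1) + C(10,6)·C(18,0) = 272496; total = C(28,6) = 376740.
P = 272496/376740 = 3244/4485 ≈ 0.7233.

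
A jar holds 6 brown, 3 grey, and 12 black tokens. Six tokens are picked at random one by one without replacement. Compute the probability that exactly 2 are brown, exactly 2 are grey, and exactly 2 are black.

495/9044

Unordered draws without replacement: count favorable combinations over C(21,6).
Favorable = C(6,2) · C(3,2) · C(12,2) = 2970; total = C(21,6) = 54264.
P = 2970/54264 = 495/9044 ≈ 0.0547.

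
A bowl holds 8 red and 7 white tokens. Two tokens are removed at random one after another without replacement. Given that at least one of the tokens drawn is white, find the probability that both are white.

3/11

P(both white) = C(7,2)/C(15,2) = 1/5; P(at least one white) = 1 − C(8,2)/C(15,2) = 11/15.
Since 'both white' ⊆ 'at least one white', P(both | at least one) = 1/5 / 11/15 = 3/11 ≈ 0.2727.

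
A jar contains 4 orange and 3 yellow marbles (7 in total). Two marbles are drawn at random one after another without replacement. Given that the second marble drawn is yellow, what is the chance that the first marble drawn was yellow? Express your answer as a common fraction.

1/3

P(first=yellow and the second marble drawn is yellow) = (3/7)·(2/6) = 1/7.
P(the second marble drawn is yellow) = Σ over first color = 2/7 + 1/7 = 3/7.
By Bayes, P(first=yellow | the second marble drawn is yellow) = 1/7 / 3/7 = 1/3 ≈ 0.3333.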